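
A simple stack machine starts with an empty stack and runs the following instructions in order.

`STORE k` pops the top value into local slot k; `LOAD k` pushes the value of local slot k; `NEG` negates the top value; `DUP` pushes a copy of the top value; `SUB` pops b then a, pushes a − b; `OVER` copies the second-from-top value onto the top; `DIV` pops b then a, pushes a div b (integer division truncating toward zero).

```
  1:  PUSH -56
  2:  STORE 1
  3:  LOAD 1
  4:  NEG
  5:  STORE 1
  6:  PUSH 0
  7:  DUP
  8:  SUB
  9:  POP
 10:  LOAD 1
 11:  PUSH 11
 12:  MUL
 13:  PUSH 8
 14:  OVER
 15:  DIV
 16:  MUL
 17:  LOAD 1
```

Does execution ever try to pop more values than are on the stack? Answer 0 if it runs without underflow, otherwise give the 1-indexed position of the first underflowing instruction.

PUSH -56  [-56]
STORE 1   []
LOAD 1    [-56]
NEG       [56]
STORE 1   []
PUSH 0    [0]
DUP       [0, 0]
SUB       [0]
POP       []
LOAD 1    [56]
PUSH 11   [56, 11]
MUL       [616]
PUSH 8    [616, 8]
OVER      [616, 8, 616]
DIV       [616, 0]
MUL       [0]
LOAD 1    [0, 56]

0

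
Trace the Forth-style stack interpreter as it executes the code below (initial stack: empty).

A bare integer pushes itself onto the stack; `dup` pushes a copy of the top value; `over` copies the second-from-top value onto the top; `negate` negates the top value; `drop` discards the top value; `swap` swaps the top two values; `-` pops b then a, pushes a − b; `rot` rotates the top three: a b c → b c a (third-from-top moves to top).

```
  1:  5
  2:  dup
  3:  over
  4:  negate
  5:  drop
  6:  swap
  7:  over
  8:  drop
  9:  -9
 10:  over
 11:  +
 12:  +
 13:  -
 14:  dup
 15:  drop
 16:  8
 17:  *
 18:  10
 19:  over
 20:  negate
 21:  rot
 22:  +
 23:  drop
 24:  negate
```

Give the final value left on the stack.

-10

5      → [5]
dup    → [5, 5]
over   → [5, 5, 5]
negate → [5, 5, -5]
drop   → [5, 5]
swap   → [5, 5]
over   → [5, 5, 5]
drop   → [5, 5]
-9     → [5, 5, -9]
over   → [5, 5, -9, 5]
+      → [5, 5, -4]
+      → [5, 1]
-      → [4]
dup    → [4, 4]
drop   → [4]
8      → [4, 8]
*      → [32]
10     → [32, 10]
over   → [32, 10, 32]
negate → [32, 10, -32]
rot    → [10, -32, 32]
+      → [10, 0]
drop   → [10]
negate → [-10]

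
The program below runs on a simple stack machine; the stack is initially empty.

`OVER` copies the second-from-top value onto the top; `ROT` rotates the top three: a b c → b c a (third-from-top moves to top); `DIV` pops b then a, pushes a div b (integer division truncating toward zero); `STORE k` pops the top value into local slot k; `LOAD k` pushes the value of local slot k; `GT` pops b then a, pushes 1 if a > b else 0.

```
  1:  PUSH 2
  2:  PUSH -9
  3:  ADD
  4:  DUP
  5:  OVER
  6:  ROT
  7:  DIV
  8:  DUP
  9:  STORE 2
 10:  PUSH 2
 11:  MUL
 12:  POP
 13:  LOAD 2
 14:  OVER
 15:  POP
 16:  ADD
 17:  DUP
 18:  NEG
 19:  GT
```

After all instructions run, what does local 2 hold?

1

PUSH 2  → 2
PUSH -9 → 2 -9
ADD     → -7
DUP     → -7 -7
OVER    → -7 -7 -7
ROT     → -7 -7 -7
DIV     → -7 1
DUP     → -7 1 1
STORE 2 → -7 1
PUSH 2  → -7 1 2
MUL     → -7 2
POP     → -7
LOAD 2  → -7 1
OVER    → -7 1 -7
POP     → -7 1
ADD     → -6
DUP     → -6 -6
NEG     → -6 6
GT      → 0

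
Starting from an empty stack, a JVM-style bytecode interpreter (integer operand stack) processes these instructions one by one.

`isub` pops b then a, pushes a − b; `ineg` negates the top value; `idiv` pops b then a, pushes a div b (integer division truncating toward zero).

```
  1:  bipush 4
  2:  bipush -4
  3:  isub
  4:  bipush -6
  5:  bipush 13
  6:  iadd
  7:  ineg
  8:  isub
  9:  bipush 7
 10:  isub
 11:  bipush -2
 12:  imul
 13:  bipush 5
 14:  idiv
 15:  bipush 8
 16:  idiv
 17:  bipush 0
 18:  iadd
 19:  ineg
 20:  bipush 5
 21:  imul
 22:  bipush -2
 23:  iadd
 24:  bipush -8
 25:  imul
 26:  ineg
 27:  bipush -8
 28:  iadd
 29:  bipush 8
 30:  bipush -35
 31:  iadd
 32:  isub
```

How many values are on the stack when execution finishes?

bipush 4    4
bipush -4   4 -4
isub        8
bipush -6   8 -6
bipush 13   8 -6 13
iadd        8 7
ineg        8 -7
isub        15
bipush 7    15 7
isub        8
bipush -2   8 -2
imul        -16
bipush 5    -16 5
idiv        -3
bipush 8    -3 8
idiv        0
bipush 0    0 0
iadd        0
ineg        0
bipush 5    0 5
imul        0
bipush -2   0 -2
iadd        -2
bipush -8   -2 -8
imul        16
ineg        -16
bipush -8   -16 -8
iadd        -24
bipush 8    -24 8
bipush -35  -24 8 -35
iadd        -24 -27
isub        3

1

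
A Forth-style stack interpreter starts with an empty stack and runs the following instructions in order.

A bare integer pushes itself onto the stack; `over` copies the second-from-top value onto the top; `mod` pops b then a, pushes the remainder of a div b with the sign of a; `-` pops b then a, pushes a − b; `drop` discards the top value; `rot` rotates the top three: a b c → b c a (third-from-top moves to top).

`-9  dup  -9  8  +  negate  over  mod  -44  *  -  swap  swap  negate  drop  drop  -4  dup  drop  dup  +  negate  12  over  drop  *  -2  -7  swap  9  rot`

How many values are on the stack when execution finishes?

4

-9     → -9
dup    → -9 -9
-9     → -9 -9 -9
8      → -9 -9 -9 8
+      → -9 -9 -1
negate → -9 -9 1
over   → -9 -9 1 -9
mod    → -9 -9 1
-44    → -9 -9 1 -44
*      → -9 -9 -44
-      → -9 35
swap   → 35 -9
swap   → -9 35
negate → -9 -35
drop   → -9
drop   → (empty)
-4     → -4
dup    → -4 -4
drop   → -4
dup    → -4 -4
+      → -8
negate → 8
12     → 8 12
over   → 8 12 8
drop   → 8 12
*      → 96
-2     → 96 -2
-7     → 96 -2 -7
swap   → 96 -7 -2
9      → 96 -7 -2 9
rot    → 96 -2 9 -7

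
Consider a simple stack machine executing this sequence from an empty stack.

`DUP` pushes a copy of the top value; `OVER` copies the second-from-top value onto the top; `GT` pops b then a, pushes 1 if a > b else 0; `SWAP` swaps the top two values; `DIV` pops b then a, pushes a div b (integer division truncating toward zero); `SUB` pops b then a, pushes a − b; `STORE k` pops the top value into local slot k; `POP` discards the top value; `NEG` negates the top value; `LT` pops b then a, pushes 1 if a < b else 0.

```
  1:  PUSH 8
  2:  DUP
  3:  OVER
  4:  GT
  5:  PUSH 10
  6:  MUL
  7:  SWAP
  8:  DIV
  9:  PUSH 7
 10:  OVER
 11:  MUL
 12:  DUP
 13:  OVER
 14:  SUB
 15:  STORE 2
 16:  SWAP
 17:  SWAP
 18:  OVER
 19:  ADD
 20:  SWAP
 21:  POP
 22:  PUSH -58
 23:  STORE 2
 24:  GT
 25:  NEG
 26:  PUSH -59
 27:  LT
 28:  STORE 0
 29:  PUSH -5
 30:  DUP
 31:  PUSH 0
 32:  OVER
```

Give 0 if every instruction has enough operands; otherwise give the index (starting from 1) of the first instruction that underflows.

PUSH 8   → 8
DUP      → 8 8
OVER     → 8 8 8
GT       → 8 0
PUSH 10  → 8 0 10
MUL      → 8 0
SWAP     → 0 8
DIV      → 0
PUSH 7   → 0 7
OVER     → 0 7 0
MUL      → 0 0
DUP      → 0 0 0
OVER     → 0 0 0 0
SUB      → 0 0 0
STORE 2  → 0 0
SWAP     → 0 0
SWAP     → 0 0
OVER     → 0 0 0
ADD      → 0 0
SWAP     → 0 0
POP      → 0
PUSH -58 → 0 -58
STORE 2  → 0
GT  — needs 2 operands, stack has 1 → underflow

24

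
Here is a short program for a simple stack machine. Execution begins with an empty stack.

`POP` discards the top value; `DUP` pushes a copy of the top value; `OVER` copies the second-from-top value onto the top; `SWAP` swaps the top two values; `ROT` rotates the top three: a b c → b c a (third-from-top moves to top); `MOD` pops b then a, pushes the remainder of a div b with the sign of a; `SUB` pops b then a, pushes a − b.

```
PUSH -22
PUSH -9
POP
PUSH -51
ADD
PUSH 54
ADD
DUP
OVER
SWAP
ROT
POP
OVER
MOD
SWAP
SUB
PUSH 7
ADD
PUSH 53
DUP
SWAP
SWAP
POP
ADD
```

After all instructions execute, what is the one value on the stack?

79

PUSH -22  [-22]
PUSH -9   [-22, -9]
POP       [-22]
PUSH -51  [-22, -51]
ADD       [-73]
PUSH 54   [-73, 54]
ADD       [-19]
DUP       [-19, -19]
OVER      [-19, -19, -19]
SWAP      [-19, -19, -19]
ROT       [-19, -19, -19]
POP       [-19, -19]
OVER      [-19, -19, -19]
MOD       [-19, 0]
SWAP      [0, -19]
SUB       [19]
PUSH 7    [19, 7]
ADD       [26]
PUSH 53   [26, 53]
DUP       [26, 53, 53]
SWAP      [26, 53, 53]
SWAP      [26, 53, 53]
POP       [26, 53]
ADD       [79]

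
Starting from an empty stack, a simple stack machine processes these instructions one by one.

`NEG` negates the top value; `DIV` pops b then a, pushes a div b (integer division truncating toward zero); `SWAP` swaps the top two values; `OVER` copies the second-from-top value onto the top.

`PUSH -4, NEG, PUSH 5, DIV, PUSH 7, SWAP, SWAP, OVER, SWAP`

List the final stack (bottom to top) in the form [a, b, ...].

[0, 0, 7]

PUSH -4 → [-4]
NEG     → [4]
PUSH 5  → [4, 5]
DIV     → [0]
PUSH 7  → [0, 7]
SWAP    → [7, 0]
SWAP    → [0, 7]
OVER    → [0, 7, 0]
SWAP    → [0, 0, 7]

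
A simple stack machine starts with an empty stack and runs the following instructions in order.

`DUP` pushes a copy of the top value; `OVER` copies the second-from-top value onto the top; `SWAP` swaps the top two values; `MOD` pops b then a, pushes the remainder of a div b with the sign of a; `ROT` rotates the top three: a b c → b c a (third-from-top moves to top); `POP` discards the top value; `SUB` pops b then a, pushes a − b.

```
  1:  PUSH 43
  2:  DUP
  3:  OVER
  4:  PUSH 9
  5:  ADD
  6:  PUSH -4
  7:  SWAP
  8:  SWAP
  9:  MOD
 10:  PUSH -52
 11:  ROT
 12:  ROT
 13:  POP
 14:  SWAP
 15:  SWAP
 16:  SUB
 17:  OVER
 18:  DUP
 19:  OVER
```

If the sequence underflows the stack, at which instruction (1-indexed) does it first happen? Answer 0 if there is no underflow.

0

PUSH 43   [43]
DUP       [43, 43]
OVER      [43, 43, 43]
PUSH 9    [43, 43, 43, 9]
ADD       [43, 43, 52]
PUSH -4   [43, 43, 52, -4]
SWAP      [43, 43, -4, 52]
SWAP      [43, 43, 52, -4]
MOD       [43, 43, 0]
PUSH -52  [43, 43, 0, -52]
ROT       [43, 0, -52, 43]
ROT       [43, -52, 43, 0]
POP       [43, -52, 43]
SWAP      [43, 43, -52]
SWAP      [43, -52, 43]
SUB       [43, -95]
OVER      [43, -95, 43]
DUP       [43, -95, 43, 43]
OVER      [43, -95, 43, 43, 43]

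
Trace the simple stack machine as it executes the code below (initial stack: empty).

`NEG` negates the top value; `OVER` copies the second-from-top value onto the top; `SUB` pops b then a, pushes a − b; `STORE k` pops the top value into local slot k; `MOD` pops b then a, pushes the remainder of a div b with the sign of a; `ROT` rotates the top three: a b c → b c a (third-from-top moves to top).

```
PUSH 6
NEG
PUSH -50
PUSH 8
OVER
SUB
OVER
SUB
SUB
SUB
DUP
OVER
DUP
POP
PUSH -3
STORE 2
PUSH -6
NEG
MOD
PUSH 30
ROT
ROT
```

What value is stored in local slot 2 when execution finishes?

-3

PUSH 6   : 6
NEG      : -6
PUSH -50 : -6 -50
PUSH 8   : -6 -50 8
OVER     : -6 -50 8 -50
SUB      : -6 -50 58
OVER     : -6 -50 58 -50
SUB      : -6 -50 108
SUB      : -6 -158
SUB      : 152
DUP      : 152 152
OVER     : 152 152 152
DUP      : 152 152 152 152
POP      : 152 152 152
PUSH -3  : 152 152 152 -3
STORE 2  : 152 152 152
PUSH -6  : 152 152 152 -6
NEG      : 152 152 152 6
MOD      : 152 152 2
PUSH 30  : 152 152 2 30
ROT      : 152 2 30 152
ROT      : 152 30 152 2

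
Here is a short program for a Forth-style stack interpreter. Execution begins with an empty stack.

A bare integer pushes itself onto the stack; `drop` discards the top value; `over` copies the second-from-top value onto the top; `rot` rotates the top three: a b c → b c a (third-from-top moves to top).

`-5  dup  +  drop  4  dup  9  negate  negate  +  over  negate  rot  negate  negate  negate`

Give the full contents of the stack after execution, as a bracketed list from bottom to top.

-5     → [-5]
dup    → [-5, -5]
+      → [-10]
drop   → []
4      → [4]
dup    → [4, 4]
9      → [4, 4, 9]
negate → [4, 4, -9]
negate → [4, 4, 9]
+      → [4, 13]
over   → [4, 13, 4]
negate → [4, 13, -4]
rot    → [13, -4, 4]
negate → [13, -4, -4]
negate → [13, -4, 4]
negate → [13, -4, -4]

[13, -4, -4]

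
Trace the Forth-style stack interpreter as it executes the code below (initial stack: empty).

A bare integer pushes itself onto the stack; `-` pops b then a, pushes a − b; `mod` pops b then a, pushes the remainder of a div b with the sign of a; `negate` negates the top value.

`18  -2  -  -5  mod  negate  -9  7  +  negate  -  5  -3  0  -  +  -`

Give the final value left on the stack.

-4

18     → [18]
-2     → [18, -2]
-      → [20]
-5     → [20, -5]
mod    → [0]
negate → [0]
-9     → [0, -9]
7      → [0, -9, 7]
+      → [0, -2]
negate → [0, 2]
-      → [-2]
5      → [-2, 5]
-3     → [-2, 5, -3]
0      → [-2, 5, -3, 0]
-      → [-2, 5, -3]
+      → [-2, 2]
-      → [-4]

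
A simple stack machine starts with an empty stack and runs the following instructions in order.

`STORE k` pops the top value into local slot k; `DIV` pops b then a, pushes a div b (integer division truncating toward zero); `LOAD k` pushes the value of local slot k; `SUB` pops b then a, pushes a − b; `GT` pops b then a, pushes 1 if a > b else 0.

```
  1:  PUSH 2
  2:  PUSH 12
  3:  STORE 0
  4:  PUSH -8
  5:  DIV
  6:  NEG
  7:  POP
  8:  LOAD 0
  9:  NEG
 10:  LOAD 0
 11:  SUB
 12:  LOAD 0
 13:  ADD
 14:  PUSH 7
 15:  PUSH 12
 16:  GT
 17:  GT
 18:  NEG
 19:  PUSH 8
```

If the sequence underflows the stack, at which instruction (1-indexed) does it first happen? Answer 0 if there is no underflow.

0

PUSH 2  -> [2]
PUSH 12 -> [2, 12]
STORE 0 -> [2]
PUSH -8 -> [2, -8]
DIV     -> [0]
NEG     -> [0]
POP     -> []
LOAD 0  -> [12]
NEG     -> [-12]
LOAD 0  -> [-12, 12]
SUB     -> [-24]
LOAD 0  -> [-24, 12]
ADD     -> [-12]
PUSH 7  -> [-12, 7]
PUSH 12 -> [-12, 7, 12]
GT      -> [-12, 0]
GT      -> [0]
NEG     -> [0]
PUSH 8  -> [0, 8]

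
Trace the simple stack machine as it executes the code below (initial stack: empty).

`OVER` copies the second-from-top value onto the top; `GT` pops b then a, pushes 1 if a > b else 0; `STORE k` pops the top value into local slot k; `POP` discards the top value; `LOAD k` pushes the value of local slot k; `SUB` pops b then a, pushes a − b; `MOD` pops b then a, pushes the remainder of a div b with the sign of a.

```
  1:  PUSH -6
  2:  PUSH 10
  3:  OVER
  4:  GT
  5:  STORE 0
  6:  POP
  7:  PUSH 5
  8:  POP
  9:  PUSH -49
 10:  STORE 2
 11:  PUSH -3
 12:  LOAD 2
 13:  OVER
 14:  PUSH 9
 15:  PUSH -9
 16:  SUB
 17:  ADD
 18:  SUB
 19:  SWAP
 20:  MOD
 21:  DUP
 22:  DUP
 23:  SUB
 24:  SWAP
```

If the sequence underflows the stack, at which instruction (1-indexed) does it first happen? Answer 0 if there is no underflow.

PUSH -6  -> [-6]
PUSH 10  -> [-6, 10]
OVER     -> [-6, 10, -6]
GT       -> [-6, 1]
STORE 0  -> [-6]
POP      -> []
PUSH 5   -> [5]
POP      -> []
PUSH -49 -> [-49]
STORE 2  -> []
PUSH -3  -> [-3]
LOAD 2   -> [-3, -49]
OVER     -> [-3, -49, -3]
PUSH 9   -> [-3, -49, -3, 9]
PUSH -9  -> [-3, -49, -3, 9, -9]
SUB      -> [-3, -49, -3, 18]
ADD      -> [-3, -49, 15]
SUB      -> [-3, -64]
SWAP     -> [-64, -3]
MOD      -> [-1]
DUP      -> [-1, -1]
DUP      -> [-1, -1, -1]
SUB      -> [-1, 0]
SWAP     -> [0, -1]

0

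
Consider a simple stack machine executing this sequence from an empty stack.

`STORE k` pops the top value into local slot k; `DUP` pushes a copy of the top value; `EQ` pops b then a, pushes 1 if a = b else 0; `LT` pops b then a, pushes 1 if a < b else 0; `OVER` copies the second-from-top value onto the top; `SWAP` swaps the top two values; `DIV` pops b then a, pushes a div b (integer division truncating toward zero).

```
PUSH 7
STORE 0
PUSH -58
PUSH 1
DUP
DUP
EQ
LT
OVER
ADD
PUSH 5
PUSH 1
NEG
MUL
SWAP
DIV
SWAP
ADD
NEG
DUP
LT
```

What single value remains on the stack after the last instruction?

0

PUSH 7   -> [7]
STORE 0  -> []
PUSH -58 -> [-58]
PUSH 1   -> [-58, 1]
DUP      -> [-58, 1, 1]
DUP      -> [-58, 1, 1, 1]
EQ       -> [-58, 1, 1]
LT       -> [-58, 0]
OVER     -> [-58, 0, -58]
ADD      -> [-58, -58]
PUSH 5   -> [-58, -58, 5]
PUSH 1   -> [-58, -58, 5, 1]
NEG      -> [-58, -58, 5, -1]
MUL      -> [-58, -58, -5]
SWAP     -> [-58, -5, -58]
DIV      -> [-58, 0]
SWAP     -> [0, -58]
ADD      -> [-58]
NEG      -> [58]
DUP      -> [58, 58]
LT       -> [0]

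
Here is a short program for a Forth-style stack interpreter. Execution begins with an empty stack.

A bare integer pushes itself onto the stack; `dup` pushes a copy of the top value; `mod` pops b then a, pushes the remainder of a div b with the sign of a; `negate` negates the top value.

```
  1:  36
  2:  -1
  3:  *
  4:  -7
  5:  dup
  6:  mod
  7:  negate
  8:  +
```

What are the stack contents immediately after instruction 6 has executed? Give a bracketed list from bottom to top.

36  -> [36]
-1  -> [36, -1]
*   -> [-36]
-7  -> [-36, -7]
dup -> [-36, -7, -7]
mod -> [-36, 0]

[-36, 0]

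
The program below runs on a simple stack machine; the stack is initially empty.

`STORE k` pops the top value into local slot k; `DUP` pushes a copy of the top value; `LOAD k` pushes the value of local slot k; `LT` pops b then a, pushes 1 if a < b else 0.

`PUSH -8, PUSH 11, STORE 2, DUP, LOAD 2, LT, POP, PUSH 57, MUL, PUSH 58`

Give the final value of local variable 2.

PUSH -8 -> [-8]
PUSH 11 -> [-8, 11]
STORE 2 -> [-8]
DUP     -> [-8, -8]
LOAD 2  -> [-8, -8, 11]
LT      -> [-8, 1]
POP     -> [-8]
PUSH 57 -> [-8, 57]
MUL     -> [-456]
PUSH 58 -> [-456, 58]

11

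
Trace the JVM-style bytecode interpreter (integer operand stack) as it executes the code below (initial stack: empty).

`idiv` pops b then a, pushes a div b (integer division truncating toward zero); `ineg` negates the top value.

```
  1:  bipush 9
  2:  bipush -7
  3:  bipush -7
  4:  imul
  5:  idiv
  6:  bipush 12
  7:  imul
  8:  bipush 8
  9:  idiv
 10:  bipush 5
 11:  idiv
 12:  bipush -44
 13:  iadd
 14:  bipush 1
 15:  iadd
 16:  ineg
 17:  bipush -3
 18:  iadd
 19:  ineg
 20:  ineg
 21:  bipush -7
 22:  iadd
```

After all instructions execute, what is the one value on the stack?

bipush 9   -> 9
bipush -7  -> 9 -7
bipush -7  -> 9 -7 -7
imul       -> 9 49
idiv       -> 0
bipush 12  -> 0 12
imul       -> 0
bipush 8   -> 0 8
idiv       -> 0
bipush 5   -> 0 5
idiv       -> 0
bipush -44 -> 0 -44
iadd       -> -44
bipush 1   -> -44 1
iadd       -> -43
ineg       -> 43
bipush -3  -> 43 -3
iadd       -> 40
ineg       -> -40
ineg       -> 40
bipush -7  -> 40 -7
iadd       -> 33

33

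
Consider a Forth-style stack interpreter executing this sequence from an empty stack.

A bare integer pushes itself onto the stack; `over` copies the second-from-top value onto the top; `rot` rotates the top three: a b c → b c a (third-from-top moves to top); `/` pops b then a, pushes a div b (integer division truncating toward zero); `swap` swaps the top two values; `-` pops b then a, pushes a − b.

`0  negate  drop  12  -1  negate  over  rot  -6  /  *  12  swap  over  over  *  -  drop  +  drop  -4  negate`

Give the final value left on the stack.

0       0
negate  0
drop    (empty)
12      12
-1      12 -1
negate  12 1
over    12 1 12
rot     1 12 12
-6      1 12 12 -6
/       1 12 -2
*       1 -24
12      1 -24 12
swap    1 12 -24
over    1 12 -24 12
over    1 12 -24 12 -24
*       1 12 -24 -288
-       1 12 264
drop    1 12
+       13
drop    (empty)
-4      -4
negate  4

4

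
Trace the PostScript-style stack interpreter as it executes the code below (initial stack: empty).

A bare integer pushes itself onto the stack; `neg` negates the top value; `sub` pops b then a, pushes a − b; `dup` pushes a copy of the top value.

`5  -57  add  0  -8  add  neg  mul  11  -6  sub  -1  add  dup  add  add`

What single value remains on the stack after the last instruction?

5   -> 5
-57 -> 5 -57
add -> -52
0   -> -52 0
-8  -> -52 0 -8
add -> -52 -8
neg -> -52 8
mul -> -416
11  -> -416 11
-6  -> -416 11 -6
sub -> -416 17
-1  -> -416 17 -1
add -> -416 16
dup -> -416 16 16
add -> -416 32
add -> -384

-384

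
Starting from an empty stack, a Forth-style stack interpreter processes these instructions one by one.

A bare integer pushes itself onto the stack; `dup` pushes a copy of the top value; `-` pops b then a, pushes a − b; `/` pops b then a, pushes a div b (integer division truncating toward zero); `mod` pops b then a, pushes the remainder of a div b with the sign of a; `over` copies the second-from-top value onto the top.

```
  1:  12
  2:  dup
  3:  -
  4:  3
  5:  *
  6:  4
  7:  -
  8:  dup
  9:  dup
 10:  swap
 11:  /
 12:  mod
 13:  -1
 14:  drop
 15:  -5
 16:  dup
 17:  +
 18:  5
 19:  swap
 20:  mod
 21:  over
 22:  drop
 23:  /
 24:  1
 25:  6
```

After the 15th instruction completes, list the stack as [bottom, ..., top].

12   -> 12
dup  -> 12 12
-    -> 0
3    -> 0 3
*    -> 0
4    -> 0 4
-    -> -4
dup  -> -4 -4
dup  -> -4 -4 -4
swap -> -4 -4 -4
/    -> -4 1
mod  -> 0
-1   -> 0 -1
drop -> 0
-5   -> 0 -5

[0, -5]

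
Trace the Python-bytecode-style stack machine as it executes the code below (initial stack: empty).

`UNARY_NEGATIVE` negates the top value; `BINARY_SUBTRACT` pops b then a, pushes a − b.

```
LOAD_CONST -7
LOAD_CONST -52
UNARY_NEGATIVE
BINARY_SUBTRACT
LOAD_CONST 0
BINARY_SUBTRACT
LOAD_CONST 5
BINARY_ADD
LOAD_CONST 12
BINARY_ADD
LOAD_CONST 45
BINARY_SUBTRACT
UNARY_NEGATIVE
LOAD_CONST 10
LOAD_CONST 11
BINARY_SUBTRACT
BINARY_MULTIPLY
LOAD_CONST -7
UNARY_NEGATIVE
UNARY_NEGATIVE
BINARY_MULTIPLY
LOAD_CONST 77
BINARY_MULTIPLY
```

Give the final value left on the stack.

46893

LOAD_CONST -7    -7
LOAD_CONST -52   -7 -52
UNARY_NEGATIVE   -7 52
BINARY_SUBTRACT  -59
LOAD_CONST 0     -59 0
BINARY_SUBTRACT  -59
LOAD_CONST 5     -59 5
BINARY_ADD       -54
LOAD_CONST 12    -54 12
BINARY_ADD       -42
LOAD_CONST 45    -42 45
BINARY_SUBTRACT  -87
UNARY_NEGATIVE   87
LOAD_CONST 10    87 10
LOAD_CONST 11    87 10 11
BINARY_SUBTRACT  87 -1
BINARY_MULTIPLY  -87
LOAD_CONST -7    -87 -7
UNARY_NEGATIVE   -87 7
UNARY_NEGATIVE   -87 -7
BINARY_MULTIPLY  609
LOAD_CONST 77    609 77
BINARY_MULTIPLY  46893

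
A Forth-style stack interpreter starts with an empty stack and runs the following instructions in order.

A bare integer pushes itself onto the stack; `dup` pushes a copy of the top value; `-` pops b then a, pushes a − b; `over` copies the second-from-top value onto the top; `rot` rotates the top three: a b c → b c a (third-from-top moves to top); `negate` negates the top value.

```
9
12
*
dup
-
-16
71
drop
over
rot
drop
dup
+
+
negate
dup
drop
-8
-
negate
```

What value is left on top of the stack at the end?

9      → 9
12     → 9 12
*      → 108
dup    → 108 108
-      → 0
-16    → 0 -16
71     → 0 -16 71
drop   → 0 -16
over   → 0 -16 0
rot    → -16 0 0
drop   → -16 0
dup    → -16 0 0
+      → -16 0
+      → -16
negate → 16
dup    → 16 16
drop   → 16
-8     → 16 -8
-      → 24
negate → -24

-24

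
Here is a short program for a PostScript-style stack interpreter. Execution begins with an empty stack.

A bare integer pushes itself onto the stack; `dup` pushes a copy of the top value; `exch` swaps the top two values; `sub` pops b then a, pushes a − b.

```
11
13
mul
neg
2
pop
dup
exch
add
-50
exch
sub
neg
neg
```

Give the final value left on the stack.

236

11    11
13    11 13
mul   143
neg   -143
2     -143 2
pop   -143
dup   -143 -143
exch  -143 -143
add   -286
-50   -286 -50
exch  -50 -286
sub   236
neg   -236
neg   236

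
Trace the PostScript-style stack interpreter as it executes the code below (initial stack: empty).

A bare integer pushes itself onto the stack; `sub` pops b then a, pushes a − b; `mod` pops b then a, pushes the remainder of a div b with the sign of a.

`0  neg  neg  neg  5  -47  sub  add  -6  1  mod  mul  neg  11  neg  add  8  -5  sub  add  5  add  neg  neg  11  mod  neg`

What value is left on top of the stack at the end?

-7

0   → [0]
neg → [0]
neg → [0]
neg → [0]
5   → [0, 5]
-47 → [0, 5, -47]
sub → [0, 52]
add → [52]
-6  → [52, -6]
1   → [52, -6, 1]
mod → [52, 0]
mul → [0]
neg → [0]
11  → [0, 11]
neg → [0, -11]
add → [-11]
8   → [-11, 8]
-5  → [-11, 8, -5]
sub → [-11, 13]
add → [2]
5   → [2, 5]
add → [7]
neg → [-7]
neg → [7]
11  → [7, 11]
mod → [7]
neg → [-7]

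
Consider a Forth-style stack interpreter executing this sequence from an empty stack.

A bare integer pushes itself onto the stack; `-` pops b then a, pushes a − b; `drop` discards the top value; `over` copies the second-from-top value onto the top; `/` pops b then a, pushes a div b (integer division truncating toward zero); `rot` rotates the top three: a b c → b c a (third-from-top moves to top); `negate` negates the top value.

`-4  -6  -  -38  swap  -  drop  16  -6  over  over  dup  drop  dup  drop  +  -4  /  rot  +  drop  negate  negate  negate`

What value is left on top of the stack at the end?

-4      [-4]
-6      [-4, -6]
-       [2]
-38     [2, -38]
swap    [-38, 2]
-       [-40]
drop    []
16      [16]
-6      [16, -6]
over    [16, -6, 16]
over    [16, -6, 16, -6]
dup     [16, -6, 16, -6, -6]
drop    [16, -6, 16, -6]
dup     [16, -6, 16, -6, -6]
drop    [16, -6, 16, -6]
+       [16, -6, 10]
-4      [16, -6, 10, -4]
/       [16, -6, -2]
rot     [-6, -2, 16]
+       [-6, 14]
drop    [-6]
negate  [6]
negate  [-6]
negate  [6]

6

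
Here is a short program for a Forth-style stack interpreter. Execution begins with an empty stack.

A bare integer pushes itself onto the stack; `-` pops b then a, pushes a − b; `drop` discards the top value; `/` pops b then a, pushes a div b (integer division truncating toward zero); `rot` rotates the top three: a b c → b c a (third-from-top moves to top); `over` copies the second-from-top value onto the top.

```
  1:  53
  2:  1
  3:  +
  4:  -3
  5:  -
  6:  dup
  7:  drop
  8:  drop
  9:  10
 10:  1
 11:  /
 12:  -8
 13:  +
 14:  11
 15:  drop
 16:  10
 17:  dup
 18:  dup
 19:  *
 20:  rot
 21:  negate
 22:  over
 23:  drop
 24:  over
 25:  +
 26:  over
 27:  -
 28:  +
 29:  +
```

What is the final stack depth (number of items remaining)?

1

53     -> [53]
1      -> [53, 1]
+      -> [54]
-3     -> [54, -3]
-      -> [57]
dup    -> [57, 57]
drop   -> [57]
drop   -> []
10     -> [10]
1      -> [10, 1]
/      -> [10]
-8     -> [10, -8]
+      -> [2]
11     -> [2, 11]
drop   -> [2]
10     -> [2, 10]
dup    -> [2, 10, 10]
dup    -> [2, 10, 10, 10]
*      -> [2, 10, 100]
rot    -> [10, 100, 2]
negate -> [10, 100, -2]
over   -> [10, 100, -2, 100]
drop   -> [10, 100, -2]
over   -> [10, 100, -2, 100]
+      -> [10, 100, 98]
over   -> [10, 100, 98, 100]
-      -> [10, 100, -2]
+      -> [10, 98]
+      -> [108]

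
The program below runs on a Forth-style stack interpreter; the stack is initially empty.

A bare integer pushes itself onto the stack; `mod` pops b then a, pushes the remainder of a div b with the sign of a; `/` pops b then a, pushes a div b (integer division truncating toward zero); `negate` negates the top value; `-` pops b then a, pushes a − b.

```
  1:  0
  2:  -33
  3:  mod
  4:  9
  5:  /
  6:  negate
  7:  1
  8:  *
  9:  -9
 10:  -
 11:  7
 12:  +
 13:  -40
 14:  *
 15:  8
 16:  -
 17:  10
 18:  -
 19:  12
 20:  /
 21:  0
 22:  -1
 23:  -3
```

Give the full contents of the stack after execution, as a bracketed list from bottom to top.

0      → 0
-33    → 0 -33
mod    → 0
9      → 0 9
/      → 0
negate → 0
1      → 0 1
*      → 0
-9     → 0 -9
-      → 9
7      → 9 7
+      → 16
-40    → 16 -40
*      → -640
8      → -640 8
-      → -648
10     → -648 10
-      → -658
12     → -658 12
/      → -54
0      → -54 0
-1     → -54 0 -1
-3     → -54 0 -1 -3

[-54, 0, -1, -3]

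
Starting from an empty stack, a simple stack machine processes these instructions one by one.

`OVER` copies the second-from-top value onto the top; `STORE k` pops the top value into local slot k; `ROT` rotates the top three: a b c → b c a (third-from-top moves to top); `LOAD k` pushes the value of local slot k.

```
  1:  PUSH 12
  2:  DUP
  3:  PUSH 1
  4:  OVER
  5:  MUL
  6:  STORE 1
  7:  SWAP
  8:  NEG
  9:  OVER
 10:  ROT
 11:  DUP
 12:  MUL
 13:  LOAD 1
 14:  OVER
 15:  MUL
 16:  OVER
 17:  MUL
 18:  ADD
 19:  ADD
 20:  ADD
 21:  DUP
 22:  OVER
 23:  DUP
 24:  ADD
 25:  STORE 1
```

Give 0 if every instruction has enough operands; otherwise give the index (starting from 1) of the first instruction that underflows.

0

PUSH 12  12
DUP      12 12
PUSH 1   12 12 1
OVER     12 12 1 12
MUL      12 12 12
STORE 1  12 12
SWAP     12 12
NEG      12 -12
OVER     12 -12 12
ROT      -12 12 12
DUP      -12 12 12 12
MUL      -12 12 144
LOAD 1   -12 12 144 12
OVER     -12 12 144 12 144
MUL      -12 12 144 1728
OVER     -12 12 144 1728 144
MUL      -12 12 144 248832
ADD      -12 12 248976
ADD      -12 248988
ADD      248976
DUP      248976 248976
OVER     248976 248976 248976
DUP      248976 248976 248976 248976
ADD      248976 248976 497952
STORE 1  248976 248976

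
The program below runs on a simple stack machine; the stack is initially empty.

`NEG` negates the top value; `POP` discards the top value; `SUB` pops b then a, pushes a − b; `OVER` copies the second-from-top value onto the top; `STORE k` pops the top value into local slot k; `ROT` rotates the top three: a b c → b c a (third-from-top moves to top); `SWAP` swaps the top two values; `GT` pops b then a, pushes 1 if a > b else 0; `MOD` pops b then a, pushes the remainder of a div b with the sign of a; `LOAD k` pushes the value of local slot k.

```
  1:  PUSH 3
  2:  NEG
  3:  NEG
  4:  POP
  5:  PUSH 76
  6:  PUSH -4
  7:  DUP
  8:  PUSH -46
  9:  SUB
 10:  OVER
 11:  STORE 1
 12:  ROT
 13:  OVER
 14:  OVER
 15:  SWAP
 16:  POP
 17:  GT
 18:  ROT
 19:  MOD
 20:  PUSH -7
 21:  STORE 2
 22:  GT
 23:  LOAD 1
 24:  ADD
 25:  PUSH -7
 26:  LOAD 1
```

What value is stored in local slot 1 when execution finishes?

-4

PUSH 3   : [3]
NEG      : [-3]
NEG      : [3]
POP      : []
PUSH 76  : [76]
PUSH -4  : [76, -4]
DUP      : [76, -4, -4]
PUSH -46 : [76, -4, -4, -46]
SUB      : [76, -4, 42]
OVER     : [76, -4, 42, -4]
STORE 1  : [76, -4, 42]
ROT      : [-4, 42, 76]
OVER     : [-4, 42, 76, 42]
OVER     : [-4, 42, 76, 42, 76]
SWAP     : [-4, 42, 76, 76, 42]
POP      : [-4, 42, 76, 76]
GT       : [-4, 42, 0]
ROT      : [42, 0, -4]
MOD      : [42, 0]
PUSH -7  : [42, 0, -7]
STORE 2  : [42, 0]
GT       : [1]
LOAD 1   : [1, -4]
ADD      : [-3]
PUSH -7  : [-3, -7]
LOAD 1   : [-3, -7, -4]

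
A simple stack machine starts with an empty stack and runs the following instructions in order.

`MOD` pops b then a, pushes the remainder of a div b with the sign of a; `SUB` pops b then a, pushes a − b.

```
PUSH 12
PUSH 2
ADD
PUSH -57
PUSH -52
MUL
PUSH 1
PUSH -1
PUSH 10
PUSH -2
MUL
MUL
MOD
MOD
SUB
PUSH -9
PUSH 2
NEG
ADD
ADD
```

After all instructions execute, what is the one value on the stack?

PUSH 12  -> 12
PUSH 2   -> 12 2
ADD      -> 14
PUSH -57 -> 14 -57
PUSH -52 -> 14 -57 -52
MUL      -> 14 2964
PUSH 1   -> 14 2964 1
PUSH -1  -> 14 2964 1 -1
PUSH 10  -> 14 2964 1 -1 10
PUSH -2  -> 14 2964 1 -1 10 -2
MUL      -> 14 2964 1 -1 -20
MUL      -> 14 2964 1 20
MOD      -> 14 2964 1
MOD      -> 14 0
SUB      -> 14
PUSH -9  -> 14 -9
PUSH 2   -> 14 -9 2
NEG      -> 14 -9 -2
ADD      -> 14 -11
ADD      -> 3

3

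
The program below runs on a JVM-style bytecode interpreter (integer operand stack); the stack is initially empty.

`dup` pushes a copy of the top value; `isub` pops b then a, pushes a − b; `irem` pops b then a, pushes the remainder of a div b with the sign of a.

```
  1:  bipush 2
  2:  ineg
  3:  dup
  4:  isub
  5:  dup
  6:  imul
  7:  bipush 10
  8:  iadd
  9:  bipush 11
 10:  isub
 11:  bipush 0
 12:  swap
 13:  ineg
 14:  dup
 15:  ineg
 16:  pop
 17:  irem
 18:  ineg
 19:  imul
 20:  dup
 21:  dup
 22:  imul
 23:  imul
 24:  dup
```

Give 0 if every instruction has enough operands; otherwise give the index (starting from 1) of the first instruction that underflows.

19

bipush 2  → [2]
ineg      → [-2]
dup       → [-2, -2]
isub      → [0]
dup       → [0, 0]
imul      → [0]
bipush 10 → [0, 10]
iadd      → [10]
bipush 11 → [10, 11]
isub      → [-1]
bipush 0  → [-1, 0]
swap      → [0, -1]
ineg      → [0, 1]
dup       → [0, 1, 1]
ineg      → [0, 1, -1]
pop       → [0, 1]
irem      → [0]
ineg      → [0]
imul  — needs 2 operands, stack has 1 → underflow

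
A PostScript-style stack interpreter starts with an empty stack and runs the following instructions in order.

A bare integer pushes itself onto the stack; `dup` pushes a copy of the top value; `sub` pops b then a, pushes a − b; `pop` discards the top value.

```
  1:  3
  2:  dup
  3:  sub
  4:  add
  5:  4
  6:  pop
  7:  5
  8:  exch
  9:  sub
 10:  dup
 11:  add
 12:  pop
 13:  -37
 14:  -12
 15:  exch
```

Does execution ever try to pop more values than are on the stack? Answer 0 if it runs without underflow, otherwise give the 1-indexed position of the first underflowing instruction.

3   -> [3]
dup -> [3, 3]
sub -> [0]
add  — needs 2 operands, stack has 1 → underflow

4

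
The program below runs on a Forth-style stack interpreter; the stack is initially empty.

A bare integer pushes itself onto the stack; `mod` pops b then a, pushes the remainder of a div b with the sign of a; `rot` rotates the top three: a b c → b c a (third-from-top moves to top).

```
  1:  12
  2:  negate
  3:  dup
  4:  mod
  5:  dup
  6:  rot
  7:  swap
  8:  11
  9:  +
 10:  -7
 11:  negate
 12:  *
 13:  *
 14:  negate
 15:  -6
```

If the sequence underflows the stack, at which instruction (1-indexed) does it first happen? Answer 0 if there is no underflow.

12     -> [12]
negate -> [-12]
dup    -> [-12, -12]
mod    -> [0]
dup    -> [0, 0]
rot  — needs 3 operands, stack has 2 → underflow

6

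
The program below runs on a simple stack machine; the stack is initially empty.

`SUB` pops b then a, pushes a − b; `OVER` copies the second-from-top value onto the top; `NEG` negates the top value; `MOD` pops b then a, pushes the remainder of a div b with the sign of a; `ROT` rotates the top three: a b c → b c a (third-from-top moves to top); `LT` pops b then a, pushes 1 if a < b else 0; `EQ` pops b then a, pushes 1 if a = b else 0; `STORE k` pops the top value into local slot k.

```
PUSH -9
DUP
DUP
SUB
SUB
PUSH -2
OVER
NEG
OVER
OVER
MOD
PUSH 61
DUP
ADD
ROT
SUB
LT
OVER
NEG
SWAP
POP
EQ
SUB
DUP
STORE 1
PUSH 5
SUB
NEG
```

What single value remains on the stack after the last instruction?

14

PUSH -9  -9
DUP      -9 -9
DUP      -9 -9 -9
SUB      -9 0
SUB      -9
PUSH -2  -9 -2
OVER     -9 -2 -9
NEG      -9 -2 9
OVER     -9 -2 9 -2
OVER     -9 -2 9 -2 9
MOD      -9 -2 9 -2
PUSH 61  -9 -2 9 -2 61
DUP      -9 -2 9 -2 61 61
ADD      -9 -2 9 -2 122
ROT      -9 -2 -2 122 9
SUB      -9 -2 -2 113
LT       -9 -2 1
OVER     -9 -2 1 -2
NEG      -9 -2 1 2
SWAP     -9 -2 2 1
POP      -9 -2 2
EQ       -9 0
SUB      -9
DUP      -9 -9
STORE 1  -9
PUSH 5   -9 5
SUB      -14
NEG      14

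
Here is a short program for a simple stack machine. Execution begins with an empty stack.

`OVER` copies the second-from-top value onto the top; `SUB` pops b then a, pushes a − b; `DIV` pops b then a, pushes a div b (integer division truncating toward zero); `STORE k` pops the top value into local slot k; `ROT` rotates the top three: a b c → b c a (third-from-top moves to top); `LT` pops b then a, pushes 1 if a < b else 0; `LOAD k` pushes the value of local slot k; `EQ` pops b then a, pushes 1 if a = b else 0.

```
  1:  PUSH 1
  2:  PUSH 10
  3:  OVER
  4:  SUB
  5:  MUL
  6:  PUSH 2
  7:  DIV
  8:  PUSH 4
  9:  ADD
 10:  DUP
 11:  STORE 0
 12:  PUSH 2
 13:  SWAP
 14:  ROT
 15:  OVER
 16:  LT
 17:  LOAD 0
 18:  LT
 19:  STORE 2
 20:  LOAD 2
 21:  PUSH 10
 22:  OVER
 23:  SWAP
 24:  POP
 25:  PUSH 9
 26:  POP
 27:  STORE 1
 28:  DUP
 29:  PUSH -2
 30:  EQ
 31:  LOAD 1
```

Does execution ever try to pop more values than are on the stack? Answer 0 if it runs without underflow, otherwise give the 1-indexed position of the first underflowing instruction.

PUSH 1  : [1]
PUSH 10 : [1, 10]
OVER    : [1, 10, 1]
SUB     : [1, 9]
MUL     : [9]
PUSH 2  : [9, 2]
DIV     : [4]
PUSH 4  : [4, 4]
ADD     : [8]
DUP     : [8, 8]
STORE 0 : [8]
PUSH 2  : [8, 2]
SWAP    : [2, 8]
ROT  — needs 3 operands, stack has 2 → underflow

14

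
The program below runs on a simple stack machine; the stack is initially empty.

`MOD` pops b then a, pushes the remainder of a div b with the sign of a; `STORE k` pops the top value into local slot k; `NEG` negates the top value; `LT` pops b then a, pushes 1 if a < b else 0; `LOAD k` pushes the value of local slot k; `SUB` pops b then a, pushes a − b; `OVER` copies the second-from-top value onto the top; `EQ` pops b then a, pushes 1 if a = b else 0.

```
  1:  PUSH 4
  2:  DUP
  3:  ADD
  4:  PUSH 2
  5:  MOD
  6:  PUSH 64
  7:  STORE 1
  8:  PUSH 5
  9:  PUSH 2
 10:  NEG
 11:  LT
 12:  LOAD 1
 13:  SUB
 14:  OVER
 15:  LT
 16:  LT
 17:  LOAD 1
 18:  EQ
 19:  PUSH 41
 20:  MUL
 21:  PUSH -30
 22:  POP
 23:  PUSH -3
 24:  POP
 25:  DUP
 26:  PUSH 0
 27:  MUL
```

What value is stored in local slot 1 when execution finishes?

PUSH 4   -> 4
DUP      -> 4 4
ADD      -> 8
PUSH 2   -> 8 2
MOD      -> 0
PUSH 64  -> 0 64
STORE 1  -> 0
PUSH 5   -> 0 5
PUSH 2   -> 0 5 2
NEG      -> 0 5 -2
LT       -> 0 0
LOAD 1   -> 0 0 64
SUB      -> 0 -64
OVER     -> 0 -64 0
LT       -> 0 1
LT       -> 1
LOAD 1   -> 1 64
EQ       -> 0
PUSH 41  -> 0 41
MUL      -> 0
PUSH -30 -> 0 -30
POP      -> 0
PUSH -3  -> 0 -3
POP      -> 0
DUP      -> 0 0
PUSH 0   -> 0 0 0
MUL      -> 0 0

64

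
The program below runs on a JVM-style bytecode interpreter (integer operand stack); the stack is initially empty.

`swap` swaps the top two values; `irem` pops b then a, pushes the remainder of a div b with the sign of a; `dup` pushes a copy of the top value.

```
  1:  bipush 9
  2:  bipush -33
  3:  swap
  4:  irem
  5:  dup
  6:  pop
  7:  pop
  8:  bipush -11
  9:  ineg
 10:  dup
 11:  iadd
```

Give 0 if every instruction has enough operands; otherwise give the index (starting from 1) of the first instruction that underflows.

0

bipush 9   : 9
bipush -33 : 9 -33
swap       : -33 9
irem       : -6
dup        : -6 -6
pop        : -6
pop        : (empty)
bipush -11 : -11
ineg       : 11
dup        : 11 11
iadd       : 22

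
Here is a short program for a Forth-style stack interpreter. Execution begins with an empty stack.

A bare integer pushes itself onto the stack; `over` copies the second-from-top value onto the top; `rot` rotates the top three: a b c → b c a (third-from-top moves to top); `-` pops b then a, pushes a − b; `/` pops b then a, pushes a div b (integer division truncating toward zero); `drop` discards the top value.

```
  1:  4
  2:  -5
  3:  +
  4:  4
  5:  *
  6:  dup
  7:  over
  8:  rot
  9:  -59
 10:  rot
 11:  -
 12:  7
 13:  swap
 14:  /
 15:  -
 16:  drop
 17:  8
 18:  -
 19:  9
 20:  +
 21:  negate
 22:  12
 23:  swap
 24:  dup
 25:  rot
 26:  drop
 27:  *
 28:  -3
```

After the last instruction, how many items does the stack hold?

2

4       4
-5      4 -5
+       -1
4       -1 4
*       -4
dup     -4 -4
over    -4 -4 -4
rot     -4 -4 -4
-59     -4 -4 -4 -59
rot     -4 -4 -59 -4
-       -4 -4 -55
7       -4 -4 -55 7
swap    -4 -4 7 -55
/       -4 -4 0
-       -4 -4
drop    -4
8       -4 8
-       -12
9       -12 9
+       -3
negate  3
12      3 12
swap    12 3
dup     12 3 3
rot     3 3 12
drop    3 3
*       9
-3      9 -3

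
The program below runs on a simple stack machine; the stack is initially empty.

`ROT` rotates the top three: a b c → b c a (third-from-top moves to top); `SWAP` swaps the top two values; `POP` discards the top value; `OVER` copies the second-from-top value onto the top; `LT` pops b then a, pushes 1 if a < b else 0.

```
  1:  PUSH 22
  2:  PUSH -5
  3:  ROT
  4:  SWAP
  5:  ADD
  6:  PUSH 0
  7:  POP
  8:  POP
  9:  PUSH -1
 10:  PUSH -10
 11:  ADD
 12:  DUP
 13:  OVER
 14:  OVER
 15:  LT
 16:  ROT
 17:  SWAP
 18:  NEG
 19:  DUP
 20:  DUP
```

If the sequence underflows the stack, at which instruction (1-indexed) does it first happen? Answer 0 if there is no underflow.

PUSH 22 -> [22]
PUSH -5 -> [22, -5]
ROT  — needs 3 operands, stack has 2 → underflow

3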